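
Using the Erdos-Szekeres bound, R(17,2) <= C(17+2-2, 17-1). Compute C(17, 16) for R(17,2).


R(17,2) <= C(17+2-2, 17-1) = C(17, 16)
C(17, 16) = 17! / (16! * 1!)
= 17

17


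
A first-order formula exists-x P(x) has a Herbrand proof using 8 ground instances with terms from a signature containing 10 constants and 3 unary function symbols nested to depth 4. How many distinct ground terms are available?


Herbrand terms by depth:
Depth 0: 10 constants
Depth 1: 30 new terms (running total: 40)
Depth 2: 90 new terms (running total: 130)
Depth 3: 270 new terms (running total: 400)
Depth 4: 810 new terms (running total: 1210)
Total distinct ground terms = 1210

1210


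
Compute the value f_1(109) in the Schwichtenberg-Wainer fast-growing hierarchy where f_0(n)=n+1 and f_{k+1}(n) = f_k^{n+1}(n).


f_1(109) = f_0^110(109)
f_0 adds 1 each time, applied 110 times.
f_1(109) = 109 + 110 = 219

219


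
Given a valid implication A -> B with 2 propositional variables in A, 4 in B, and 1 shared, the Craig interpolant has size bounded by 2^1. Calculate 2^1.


Shared atoms = 1
Craig interpolant size bound = 2^1
= 2

2


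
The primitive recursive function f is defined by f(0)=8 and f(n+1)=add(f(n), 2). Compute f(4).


f(0) = 8
f(1) = add(f(0), 2) = add(8, 2) = 10
f(2) = add(f(1), 2) = add(10, 2) = 12
f(3) = add(f(2), 2) = add(12, 2) = 14
f(4) = add(f(3), 2) = add(14, 2) = 16


16


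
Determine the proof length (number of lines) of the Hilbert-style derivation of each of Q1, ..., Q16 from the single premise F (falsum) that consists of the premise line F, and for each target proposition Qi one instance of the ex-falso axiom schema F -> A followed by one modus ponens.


Ex falso, line by line:
- 1 premise line (F)
- 16 targets, each needing 1 axiom instance (F -> Qi) + 1 MP = 2 lines: 2 * 16 = 32
Total = 1 + 32 = 33 lines.

33


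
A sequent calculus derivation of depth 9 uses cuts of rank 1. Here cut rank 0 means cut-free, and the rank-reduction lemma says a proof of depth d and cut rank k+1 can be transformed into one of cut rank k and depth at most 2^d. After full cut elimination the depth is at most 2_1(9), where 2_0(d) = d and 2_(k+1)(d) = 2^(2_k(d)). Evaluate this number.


Each rank reduction sends depth d to at most 2^d; cut rank r needs r reductions.
2_0(9) = 9
2_1(9) = 2^9 = 512
Cut-free depth bound = 512

512


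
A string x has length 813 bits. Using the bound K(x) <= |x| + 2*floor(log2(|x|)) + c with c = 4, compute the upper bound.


floor(log2(813)) = 9
2 * 9 = 18
K(x) <= 813 + 18 + 4 = 835

835


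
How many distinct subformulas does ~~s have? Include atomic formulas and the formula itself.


Formula: ~~s
Subformulas found:
  1. s
  2. ~s
  3. ~~s
Total distinct subformulas = 3

3


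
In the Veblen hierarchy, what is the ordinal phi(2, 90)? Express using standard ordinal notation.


phi(2, 90):
phi(2, beta) = zeta_beta (the beta-th zeta number, fixed point of epsilon).
phi(2, 90) = zeta_90

zeta_90


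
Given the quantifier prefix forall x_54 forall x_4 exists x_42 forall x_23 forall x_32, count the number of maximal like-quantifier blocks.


Alternations = 2.
Blocks = alternations + 1 = 3

3


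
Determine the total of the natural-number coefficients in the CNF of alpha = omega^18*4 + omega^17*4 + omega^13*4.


CNF: omega^18*4 + omega^17*4 + omega^13*4
Coefficients: 4 + 4 + 4 = 12

12


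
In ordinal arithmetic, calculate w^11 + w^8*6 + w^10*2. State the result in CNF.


Ordinal addition (w^11 + w^8*6) + w^10*2:
alpha's leading term has exponent 11 > beta's exponent 10, so it survives.
alpha's tail term has exponent 8 < beta's exponent 10, so it is absorbed by beta.
In ordinal addition, any term followed by a strictly larger-exponent term is absorbed.
Result = w^11 + w^10*2

w^11 + w^10*2


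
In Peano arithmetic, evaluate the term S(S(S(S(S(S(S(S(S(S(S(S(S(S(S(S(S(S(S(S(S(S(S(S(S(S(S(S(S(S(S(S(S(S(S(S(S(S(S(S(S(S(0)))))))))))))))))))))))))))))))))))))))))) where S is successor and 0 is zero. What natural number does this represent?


Counting successors applied to 0:
42 applications of S to 0 = 42

42


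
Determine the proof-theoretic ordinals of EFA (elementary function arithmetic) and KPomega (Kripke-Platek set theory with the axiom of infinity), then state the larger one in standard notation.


Proof-theoretic ordinal of EFA (elementary function arithmetic): omega^3
Proof-theoretic ordinal of KPomega (Kripke-Platek set theory with the axiom of infinity): psi_0(epsilon_{Omega+1})
Comparing: omega^3 < psi_0(epsilon_{Omega+1}).
The larger ordinal is psi_0(epsilon_{Omega+1}) (from KPomega (Kripke-Platek set theory with the axiom of infinity)).

psi_0(epsilon_{Omega+1})


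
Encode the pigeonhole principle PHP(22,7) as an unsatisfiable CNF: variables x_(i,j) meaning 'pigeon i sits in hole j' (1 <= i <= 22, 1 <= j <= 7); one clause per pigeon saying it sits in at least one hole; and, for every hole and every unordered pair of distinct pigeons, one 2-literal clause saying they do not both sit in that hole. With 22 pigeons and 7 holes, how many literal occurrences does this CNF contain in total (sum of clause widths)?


PHP(22,7): 22 pigeons, 7 holes, 22*7 = 154 variables.
- pigeon clauses: one per pigeon -> 22 clauses of width 7 -> 154 literals
- hole clauses: 7 holes * C(22,2) = 7 * 231 -> 1617 clauses of width 2 -> 3234 literals
Total literal occurrences = 154 + 3234 = 3388

3388


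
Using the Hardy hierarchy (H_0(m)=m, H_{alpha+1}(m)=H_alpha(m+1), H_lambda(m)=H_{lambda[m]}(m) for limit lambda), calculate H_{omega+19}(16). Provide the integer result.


H_{omega+19}(16):
Unwind the 19 successor steps: H_{omega+19}(16) = H_omega(16+19) = H_omega(35).
H_omega(m) = H_m(m) = m + m = 2m.
Result = 2 * 35 = 70

70


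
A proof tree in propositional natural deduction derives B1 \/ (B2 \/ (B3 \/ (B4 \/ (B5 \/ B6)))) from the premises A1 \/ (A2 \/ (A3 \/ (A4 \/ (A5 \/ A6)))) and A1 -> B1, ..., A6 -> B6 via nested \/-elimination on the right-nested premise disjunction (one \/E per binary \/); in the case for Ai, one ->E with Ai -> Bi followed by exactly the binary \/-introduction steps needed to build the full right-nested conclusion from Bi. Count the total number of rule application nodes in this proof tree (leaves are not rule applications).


Constructive dilemma with 6 branches, all disjunctions right-nested:
- \/E: the premise has 5 binary \/, each eliminated once: 5 nodes.
- ->E: one per case (Ai with Ai -> Bi gives Bi): 6 nodes.
- \/I: in case i < n, Bi needs 1 step to form Bi \/ (B(i+1) \/ ...) and then i-1 steps to prepend B(i-1), ..., B1, i.e. i steps; in case i = n, B6 needs 5 prepend steps.
  \/I total = (1 + 2 + ... + 5) + 5 = 15 + 5 = 20 nodes.
Total = 5 + 6 + 20 = 31

31


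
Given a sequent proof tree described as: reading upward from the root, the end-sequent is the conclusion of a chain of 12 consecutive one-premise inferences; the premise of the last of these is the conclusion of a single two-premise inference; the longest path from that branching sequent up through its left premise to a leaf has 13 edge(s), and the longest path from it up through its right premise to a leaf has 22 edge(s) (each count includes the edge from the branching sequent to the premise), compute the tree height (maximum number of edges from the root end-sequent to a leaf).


Longest path through the left premise: 13 edges (measured from the branching sequent)
Longest path through the right premise: 22 edges
Height of the subtree rooted at the branching sequent: max(13, 22) = 22
The branching sequent sits 12 edges above the root (the chain of one-premise inferences), so height = 22 + 12 = 34

34


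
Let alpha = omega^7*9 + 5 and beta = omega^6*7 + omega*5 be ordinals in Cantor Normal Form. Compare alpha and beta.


Compare term by term from highest exponent:
alpha = omega^7*9 + 5
beta = omega^6*7 + omega*5
Term 1: alpha has omega^7*9, beta has omega^6*7
Term 2: alpha has omega^0*5, beta has omega^1*5
Result: alpha > beta

alpha > beta


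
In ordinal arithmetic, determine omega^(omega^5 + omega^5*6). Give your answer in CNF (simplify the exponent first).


omega^(omega^5 + omega^5*6):
Both terms of the exponent have the same exponent 5, so they merge: omega^5 + omega^5*6 = omega^5*(1+6) = omega^5*7.
omega raised to a CNF ordinal is a single CNF term: Result = omega^(omega^5*7)

omega^(omega^5*7)


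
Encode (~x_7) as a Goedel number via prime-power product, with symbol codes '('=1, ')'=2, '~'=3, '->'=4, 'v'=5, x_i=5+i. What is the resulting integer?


Formula: (~x_7)
Symbol codes: [1, 3, 12, 2]
Primes: [2, 3, 5, 7]
p_1^1 = 2^1 = 2
p_2^3 = 3^3 = 27
p_3^12 = 5^12 = 244140625
p_4^2 = 7^2 = 49
Product = 645996093750

645996093750


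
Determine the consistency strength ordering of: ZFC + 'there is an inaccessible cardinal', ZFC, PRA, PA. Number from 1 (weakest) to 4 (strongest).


Ordering by consistency strength:
1. PRA
2. PA
3. ZFC
4. ZFC + 'there is an inaccessible cardinal'


ZFC + 'there is an inaccessible cardinal'=4, ZFC=3, PRA=1, PA=2


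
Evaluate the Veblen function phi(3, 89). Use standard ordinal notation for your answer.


phi(3, 89):
phi(3, beta) = eta_beta (the beta-th eta number, fixed point of zeta).
phi(3, 89) = eta_89

eta_89


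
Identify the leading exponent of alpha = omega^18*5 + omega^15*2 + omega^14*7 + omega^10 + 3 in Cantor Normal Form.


CNF: omega^18*5 + omega^15*2 + omega^14*7 + omega^10 + 3
The leading term is omega^18*5, which has exponent 18.

18


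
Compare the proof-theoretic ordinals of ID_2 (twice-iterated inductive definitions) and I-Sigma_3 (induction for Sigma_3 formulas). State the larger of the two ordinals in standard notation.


Proof-theoretic ordinal of ID_2 (twice-iterated inductive definitions): psi_0(epsilon_{Omega_2+1})
Proof-theoretic ordinal of I-Sigma_3 (induction for Sigma_3 formulas): omega^(omega^(omega^omega))
Comparing: omega^(omega^(omega^omega)) < psi_0(epsilon_{Omega_2+1}).
The larger ordinal is psi_0(epsilon_{Omega_2+1}) (from ID_2 (twice-iterated inductive definitions)).

psi_0(epsilon_{Omega_2+1})


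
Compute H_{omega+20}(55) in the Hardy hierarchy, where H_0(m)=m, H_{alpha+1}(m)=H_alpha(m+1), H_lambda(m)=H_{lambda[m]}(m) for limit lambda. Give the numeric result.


H_{omega+20}(55):
Unwind the 20 successor steps: H_{omega+20}(55) = H_omega(55+20) = H_omega(75).
H_omega(m) = H_m(m) = m + m = 2m.
Result = 2 * 75 = 150

150


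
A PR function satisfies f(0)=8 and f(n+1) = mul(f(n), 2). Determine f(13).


f(0) = 8
f(1) = mul(f(0), 2) = mul(8, 2) = 16
f(2) = mul(f(1), 2) = mul(16, 2) = 32
f(3) = mul(f(2), 2) = mul(32, 2) = 64
f(4) = mul(f(3), 2) = mul(64, 2) = 128
f(5) = mul(f(4), 2) = mul(128, 2) = 256
f(6) = mul(f(5), 2) = mul(256, 2) = 512
f(7) = mul(f(6), 2) = mul(512, 2) = 1024
f(8) = mul(f(7), 2) = mul(1024, 2) = 2048
f(9) = mul(f(8), 2) = mul(2048, 2) = 4096
f(10) = mul(f(9), 2) = mul(4096, 2) = 8192
f(11) = mul(f(10), 2) = mul(8192, 2) = 16384
f(12) = mul(f(11), 2) = mul(16384, 2) = 32768
f(13) = mul(f(12), 2) = mul(32768, 2) = 65536


65536


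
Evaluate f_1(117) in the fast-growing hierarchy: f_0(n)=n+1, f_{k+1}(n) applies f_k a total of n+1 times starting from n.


f_1(117) = f_0^118(117)
f_0 adds 1 each time, applied 118 times.
f_1(117) = 117 + 118 = 235

235


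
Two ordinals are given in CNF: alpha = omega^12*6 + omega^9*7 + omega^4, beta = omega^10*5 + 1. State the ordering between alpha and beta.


Compare term by term from highest exponent:
alpha = omega^12*6 + omega^9*7 + omega^4
beta = omega^10*5 + 1
Term 1: alpha has omega^12*6, beta has omega^10*5
Term 2: alpha has omega^9*7, beta has omega^0*1
Term 3: alpha has omega^4*1, beta has omega^0*0
Result: alpha > beta

alpha > beta


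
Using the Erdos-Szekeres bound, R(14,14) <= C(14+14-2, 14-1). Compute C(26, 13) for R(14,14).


R(14,14) <= C(14+14-2, 14-1) = C(26, 13)
C(26, 13) = 26! / (13! * 13!)
= 10400600

10400600


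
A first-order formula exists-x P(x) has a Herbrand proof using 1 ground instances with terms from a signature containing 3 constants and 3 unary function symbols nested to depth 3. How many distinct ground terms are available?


Herbrand terms by depth:
Depth 0: 3 constants
Depth 1: 9 new terms (running total: 12)
Depth 2: 27 new terms (running total: 39)
Depth 3: 81 new terms (running total: 120)
Total distinct ground terms = 120

120


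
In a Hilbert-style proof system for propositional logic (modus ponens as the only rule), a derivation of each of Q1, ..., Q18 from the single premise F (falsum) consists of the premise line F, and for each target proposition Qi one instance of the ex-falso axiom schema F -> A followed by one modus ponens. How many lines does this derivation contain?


Ex falso, line by line:
- 1 premise line (F)
- 18 targets, each needing 1 axiom instance (F -> Qi) + 1 MP = 2 lines: 2 * 18 = 36
Total = 1 + 36 = 37 lines.

37


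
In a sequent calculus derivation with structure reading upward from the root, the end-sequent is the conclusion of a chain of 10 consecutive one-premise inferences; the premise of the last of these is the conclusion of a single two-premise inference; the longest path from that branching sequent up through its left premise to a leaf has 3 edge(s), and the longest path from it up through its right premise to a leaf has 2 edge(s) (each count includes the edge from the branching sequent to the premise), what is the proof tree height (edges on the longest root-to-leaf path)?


Longest path through the left premise: 3 edges (measured from the branching sequent)
Longest path through the right premise: 2 edges
Height of the subtree rooted at the branching sequent: max(3, 2) = 3
The branching sequent sits 10 edges above the root (the chain of one-premise inferences), so height = 3 + 10 = 13

13


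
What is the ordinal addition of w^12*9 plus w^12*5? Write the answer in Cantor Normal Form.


Ordinal addition w^12*9 + w^12*5:
Both terms have the same exponent 12.
w^e*c + w^e*d = w^e*(c+d).
Result = w^12*(9+5) = w^12*14

w^12*14


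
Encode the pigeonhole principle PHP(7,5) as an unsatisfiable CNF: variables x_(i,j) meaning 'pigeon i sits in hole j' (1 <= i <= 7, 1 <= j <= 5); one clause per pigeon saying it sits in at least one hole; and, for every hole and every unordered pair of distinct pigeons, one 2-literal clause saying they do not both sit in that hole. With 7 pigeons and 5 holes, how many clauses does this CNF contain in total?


PHP(7,5): 7 pigeons, 5 holes, 7*5 = 35 variables.
- pigeon clauses: one per pigeon -> 7 clauses
- hole clauses: 5 holes * C(7,2) = 5 * 21 -> 105 clauses
Total clauses = 7 + 105 = 112

112


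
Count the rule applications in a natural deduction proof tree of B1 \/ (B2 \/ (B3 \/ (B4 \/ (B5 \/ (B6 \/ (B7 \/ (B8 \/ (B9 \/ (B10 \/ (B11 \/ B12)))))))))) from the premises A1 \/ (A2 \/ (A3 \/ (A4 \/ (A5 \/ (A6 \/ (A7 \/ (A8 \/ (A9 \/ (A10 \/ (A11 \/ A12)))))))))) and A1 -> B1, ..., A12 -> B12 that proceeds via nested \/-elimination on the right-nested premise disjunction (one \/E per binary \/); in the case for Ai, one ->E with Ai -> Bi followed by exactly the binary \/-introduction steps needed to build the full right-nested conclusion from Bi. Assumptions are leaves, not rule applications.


Constructive dilemma with 12 branches, all disjunctions right-nested:
- \/E: the premise has 11 binary \/, each eliminated once: 11 nodes.
- ->E: one per case (Ai with Ai -> Bi gives Bi): 12 nodes.
- \/I: in case i < n, Bi needs 1 step to form Bi \/ (B(i+1) \/ ...) and then i-1 steps to prepend B(i-1), ..., B1, i.e. i steps; in case i = n, B12 needs 11 prepend steps.
  \/I total = (1 + 2 + ... + 11) + 11 = 66 + 11 = 77 nodes.
Total = 11 + 12 + 77 = 100

100


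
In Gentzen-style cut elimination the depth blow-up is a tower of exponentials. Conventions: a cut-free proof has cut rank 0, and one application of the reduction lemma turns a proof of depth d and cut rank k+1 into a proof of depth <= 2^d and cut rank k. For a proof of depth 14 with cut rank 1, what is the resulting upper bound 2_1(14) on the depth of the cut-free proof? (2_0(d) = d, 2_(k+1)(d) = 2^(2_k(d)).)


Each rank reduction sends depth d to at most 2^d; cut rank r needs r reductions.
2_0(14) = 14
2_1(14) = 2^14 = 16384
Cut-free depth bound = 16384

16384


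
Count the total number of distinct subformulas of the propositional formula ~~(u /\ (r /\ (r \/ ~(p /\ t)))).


Formula: ~~(u /\ (r /\ (r \/ ~(p /\ t))))
Subformulas found:
  1. u
  2. r
  3. p
  4. t
  5. (p /\ t)
  6. ~(p /\ t)
  7. (r \/ ~(p /\ t))
  8. (r /\ (r \/ ~(p /\ t)))
  9. (u /\ (r /\ (r \/ ~(p /\ t))))
  10. ~(u /\ (r /\ (r \/ ~(p /\ t))))
  11. ~~(u /\ (r /\ (r \/ ~(p /\ t))))
Total distinct subformulas = 11

11


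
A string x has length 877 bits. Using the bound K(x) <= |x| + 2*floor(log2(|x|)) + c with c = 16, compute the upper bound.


floor(log2(877)) = 9
2 * 9 = 18
K(x) <= 877 + 18 + 16 = 911

911


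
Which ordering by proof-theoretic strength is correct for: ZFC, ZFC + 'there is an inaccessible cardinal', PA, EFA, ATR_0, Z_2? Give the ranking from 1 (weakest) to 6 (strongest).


Ordering by consistency strength:
1. EFA
2. PA
3. ATR_0
4. Z_2
5. ZFC
6. ZFC + 'there is an inaccessible cardinal'


ZFC=5, ZFC + 'there is an inaccessible cardinal'=6, PA=2, EFA=1, ATR_0=3, Z_2=4


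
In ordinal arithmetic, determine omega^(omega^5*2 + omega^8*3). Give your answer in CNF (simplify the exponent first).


omega^(omega^5*2 + omega^8*3):
In ordinal addition a term is absorbed by a following term of strictly larger exponent: 5 < 8, so omega^5*2 + omega^8*3 = omega^8*3.
omega raised to a CNF ordinal is a single CNF term: Result = omega^(omega^8*3)

omega^(omega^8*3)


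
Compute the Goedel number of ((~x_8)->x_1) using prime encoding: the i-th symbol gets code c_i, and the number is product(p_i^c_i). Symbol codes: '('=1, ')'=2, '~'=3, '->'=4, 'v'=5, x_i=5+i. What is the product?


Formula: ((~x_8)->x_1)
Symbol codes: [1, 1, 3, 13, 2, 4, 6, 2]
Primes: [2, 3, 5, 7, 11, 13, 17, 19]
p_1^1 = 2^1 = 2
p_2^1 = 3^1 = 3
p_3^3 = 5^3 = 125
p_4^13 = 7^13 = 96889010407
p_5^2 = 11^2 = 121
p_6^4 = 13^4 = 28561
p_7^6 = 17^6 = 24137569
p_8^2 = 19^2 = 361
Product = 2188241717294044599482222177250

2188241717294044599482222177250


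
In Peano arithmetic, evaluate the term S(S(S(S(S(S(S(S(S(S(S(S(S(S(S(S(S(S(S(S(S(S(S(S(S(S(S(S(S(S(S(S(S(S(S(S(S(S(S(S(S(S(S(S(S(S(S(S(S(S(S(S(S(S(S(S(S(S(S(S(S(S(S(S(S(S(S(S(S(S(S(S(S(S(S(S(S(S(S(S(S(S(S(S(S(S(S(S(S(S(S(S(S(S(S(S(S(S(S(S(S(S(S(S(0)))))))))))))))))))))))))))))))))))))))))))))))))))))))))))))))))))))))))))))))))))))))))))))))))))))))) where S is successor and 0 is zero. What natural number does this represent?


Counting successors applied to 0:
104 applications of S to 0 = 104

104


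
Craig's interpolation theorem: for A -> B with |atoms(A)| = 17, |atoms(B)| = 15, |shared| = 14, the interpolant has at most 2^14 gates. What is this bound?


Shared atoms = 14
Craig interpolant size bound = 2^14
= 16384

16384


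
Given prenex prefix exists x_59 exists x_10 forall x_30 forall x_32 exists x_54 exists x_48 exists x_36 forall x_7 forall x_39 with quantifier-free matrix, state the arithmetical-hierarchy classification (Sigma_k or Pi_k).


Leading quantifier is exists, so the class is Sigma.
Number of quantifier blocks = alternations + 1 = 3 + 1 = 4.
Classification: Sigma_4

Sigma_4


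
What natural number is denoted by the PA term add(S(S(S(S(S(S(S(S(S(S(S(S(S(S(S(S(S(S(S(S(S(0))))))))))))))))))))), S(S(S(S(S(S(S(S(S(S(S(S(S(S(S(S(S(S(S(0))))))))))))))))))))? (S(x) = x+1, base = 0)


add(S^21(0), S^19(0)):
S^21(0) = 21
S^19(0) = 19
21 + 19 = 40

40


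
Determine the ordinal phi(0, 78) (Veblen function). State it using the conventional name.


phi(0, 78):
phi(0, beta) = omega^beta by definition.
phi(0, 78) = omega^78

omega^78


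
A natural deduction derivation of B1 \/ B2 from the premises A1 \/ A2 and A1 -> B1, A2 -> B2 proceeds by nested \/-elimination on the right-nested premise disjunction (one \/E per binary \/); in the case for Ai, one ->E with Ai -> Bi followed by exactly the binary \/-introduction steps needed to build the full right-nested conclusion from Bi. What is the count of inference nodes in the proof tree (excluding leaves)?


Constructive dilemma with 2 branches, all disjunctions right-nested:
- \/E: the premise has 1 binary \/, each eliminated once: 1 nodes.
- ->E: one per case (Ai with Ai -> Bi gives Bi): 2 nodes.
- \/I: in case i < n, Bi needs 1 step to form Bi \/ (B(i+1) \/ ...) and then i-1 steps to prepend B(i-1), ..., B1, i.e. i steps; in case i = n, B2 needs 1 prepend steps.
  \/I total = (1 + 2 + ... + 1) + 1 = 1 + 1 = 2 nodes.
Total = 1 + 2 + 2 = 5

5


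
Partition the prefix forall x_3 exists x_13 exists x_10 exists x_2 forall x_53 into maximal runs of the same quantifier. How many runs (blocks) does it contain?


Alternations = 2.
Blocks = alternations + 1 = 3

3


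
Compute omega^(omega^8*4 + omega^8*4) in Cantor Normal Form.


omega^(omega^8*4 + omega^8*4):
Both terms of the exponent have the same exponent 8, so they merge: omega^8*4 + omega^8*4 = omega^8*(4+4) = omega^8*8.
omega raised to a CNF ordinal is a single CNF term: Result = omega^(omega^8*8)

omega^(omega^8*8)


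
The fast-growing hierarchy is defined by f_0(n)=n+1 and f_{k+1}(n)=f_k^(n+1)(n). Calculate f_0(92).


f_0(92) = 92 + 1 = 93

93


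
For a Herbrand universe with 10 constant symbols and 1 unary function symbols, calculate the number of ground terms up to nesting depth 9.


Herbrand terms by depth:
Depth 0: 10 constants
Depth 1: 10 new terms (running total: 20)
Depth 2: 10 new terms (running total: 30)
Depth 3: 10 new terms (running total: 40)
Depth 4: 10 new terms (running total: 50)
Depth 5: 10 new terms (running total: 60)
Depth 6: 10 new terms (running total: 70)
Depth 7: 10 new terms (running total: 80)
Depth 8: 10 new terms (running total: 90)
Depth 9: 10 new terms (running total: 100)
Total distinct ground terms = 100

100


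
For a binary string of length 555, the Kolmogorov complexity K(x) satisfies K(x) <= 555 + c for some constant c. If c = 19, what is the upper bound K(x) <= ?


K(x) <= |x| + c = 555 + 19 = 574

574


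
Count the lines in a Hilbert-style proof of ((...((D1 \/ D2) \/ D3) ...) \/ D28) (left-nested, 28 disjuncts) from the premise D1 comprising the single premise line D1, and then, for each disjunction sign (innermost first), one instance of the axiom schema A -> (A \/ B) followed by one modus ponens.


Building the left-nested 28-ary disjunction from D1:
- 1 premise line (D1)
- 28 disjuncts means 27 disjunction signs; each needs 1 axiom instance + 1 MP = 2 lines: 2 * 27 = 54
Total = 1 + 54 = 55 lines.

55


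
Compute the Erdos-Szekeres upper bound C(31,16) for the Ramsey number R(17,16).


R(17,16) <= C(17+16-2, 17-1) = C(31, 16)
C(31, 16) = 31! / (16! * 15!)
= 300540195

300540195


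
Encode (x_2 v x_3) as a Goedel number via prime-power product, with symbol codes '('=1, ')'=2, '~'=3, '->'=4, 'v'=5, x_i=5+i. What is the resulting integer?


Formula: (x_2 v x_3)
Symbol codes: [1, 7, 5, 8, 2]
Primes: [2, 3, 5, 7, 11]
p_1^1 = 2^1 = 2
p_2^7 = 3^7 = 2187
p_3^5 = 5^5 = 3125
p_4^8 = 7^8 = 5764801
p_5^2 = 11^2 = 121
Product = 9534512463918750

9534512463918750


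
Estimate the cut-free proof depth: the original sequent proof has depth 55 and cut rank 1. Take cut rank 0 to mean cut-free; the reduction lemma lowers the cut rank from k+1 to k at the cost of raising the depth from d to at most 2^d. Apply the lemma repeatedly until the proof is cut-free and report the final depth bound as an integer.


Each rank reduction sends depth d to at most 2^d; cut rank r needs r reductions.
2_0(55) = 55
2_1(55) = 2^55 = 36028797018963968
Cut-free depth bound = 36028797018963968

36028797018963968


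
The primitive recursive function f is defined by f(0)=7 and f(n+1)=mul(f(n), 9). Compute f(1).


f(0) = 7
f(1) = mul(f(0), 9) = mul(7, 9) = 63


63


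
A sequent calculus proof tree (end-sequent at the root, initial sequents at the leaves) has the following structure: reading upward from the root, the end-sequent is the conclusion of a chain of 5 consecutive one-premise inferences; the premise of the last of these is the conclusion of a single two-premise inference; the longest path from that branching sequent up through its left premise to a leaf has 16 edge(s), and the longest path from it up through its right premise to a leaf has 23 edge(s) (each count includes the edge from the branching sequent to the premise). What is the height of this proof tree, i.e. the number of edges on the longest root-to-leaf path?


Longest path through the left premise: 16 edges (measured from the branching sequent)
Longest path through the right premise: 23 edges
Height of the subtree rooted at the branching sequent: max(16, 23) = 23
The branching sequent sits 5 edges above the root (the chain of one-premise inferences), so height = 23 + 5 = 28

28


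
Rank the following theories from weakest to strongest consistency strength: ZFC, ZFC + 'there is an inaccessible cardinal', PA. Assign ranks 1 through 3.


Ordering by consistency strength:
1. PA
2. ZFC
3. ZFC + 'there is an inaccessible cardinal'


ZFC=2, ZFC + 'there is an inaccessible cardinal'=3, PA=1


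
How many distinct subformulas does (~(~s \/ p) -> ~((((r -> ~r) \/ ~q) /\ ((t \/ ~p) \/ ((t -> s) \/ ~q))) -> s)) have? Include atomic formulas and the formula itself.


Formula: (~(~s \/ p) -> ~((((r -> ~r) \/ ~q) /\ ((t \/ ~p) \/ ((t -> s) \/ ~q))) -> s))
Subformulas found:
  1. r
  2. q
  3. s
  4. t
  5. p
  6. ~p
  7. ~r
  8. ~s
  9. ~q
  10. (t -> s)
  11. (t \/ ~p)
  12. (~s \/ p)
  13. (r -> ~r)
  14. ~(~s \/ p)
  15. ((t -> s) \/ ~q)
  16. ((r -> ~r) \/ ~q)
  17. ((t \/ ~p) \/ ((t -> s) \/ ~q))
  18. (((r -> ~r) \/ ~q) /\ ((t \/ ~p) \/ ((t -> s) \/ ~q)))
  19. ((((r -> ~r) \/ ~q) /\ ((t \/ ~p) \/ ((t -> s) \/ ~q))) -> s)
  20. ~((((r -> ~r) \/ ~q) /\ ((t \/ ~p) \/ ((t -> s) \/ ~q))) -> s)
  21. (~(~s \/ p) -> ~((((r -> ~r) \/ ~q) /\ ((t \/ ~p) \/ ((t -> s) \/ ~q))) -> s))
Total distinct subformulas = 21

21


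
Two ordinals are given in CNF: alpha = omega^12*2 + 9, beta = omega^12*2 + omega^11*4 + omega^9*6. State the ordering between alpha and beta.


Compare term by term from highest exponent:
alpha = omega^12*2 + 9
beta = omega^12*2 + omega^11*4 + omega^9*6
Term 1: alpha has omega^12*2, beta has omega^12*2
Term 2: alpha has omega^0*9, beta has omega^11*4
Term 3: alpha has omega^0*0, beta has omega^9*6
Result: alpha < beta

alpha < beta


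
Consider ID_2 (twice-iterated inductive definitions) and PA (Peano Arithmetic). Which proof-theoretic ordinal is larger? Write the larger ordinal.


Proof-theoretic ordinal of ID_2 (twice-iterated inductive definitions): psi_0(epsilon_{Omega_2+1})
Proof-theoretic ordinal of PA (Peano Arithmetic): epsilon_0
Comparing: epsilon_0 < psi_0(epsilon_{Omega_2+1}).
The larger ordinal is psi_0(epsilon_{Omega_2+1}) (from ID_2 (twice-iterated inductive definitions)).

psi_0(epsilon_{Omega_2+1})


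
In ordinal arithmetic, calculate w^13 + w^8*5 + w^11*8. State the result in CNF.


Ordinal addition (w^13 + w^8*5) + w^11*8:
alpha's leading term has exponent 13 > beta's exponent 11, so it survives.
alpha's tail term has exponent 8 < beta's exponent 11, so it is absorbed by beta.
In ordinal addition, any term followed by a strictly larger-exponent term is absorbed.
Result = w^13 + w^11*8

w^13 + w^11*8


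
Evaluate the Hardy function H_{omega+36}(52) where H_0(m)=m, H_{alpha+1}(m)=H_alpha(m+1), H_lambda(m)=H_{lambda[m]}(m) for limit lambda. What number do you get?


H_{omega+36}(52):
Unwind the 36 successor steps: H_{omega+36}(52) = H_omega(52+36) = H_omega(88).
H_omega(m) = H_m(m) = m + m = 2m.
Result = 2 * 88 = 176

176


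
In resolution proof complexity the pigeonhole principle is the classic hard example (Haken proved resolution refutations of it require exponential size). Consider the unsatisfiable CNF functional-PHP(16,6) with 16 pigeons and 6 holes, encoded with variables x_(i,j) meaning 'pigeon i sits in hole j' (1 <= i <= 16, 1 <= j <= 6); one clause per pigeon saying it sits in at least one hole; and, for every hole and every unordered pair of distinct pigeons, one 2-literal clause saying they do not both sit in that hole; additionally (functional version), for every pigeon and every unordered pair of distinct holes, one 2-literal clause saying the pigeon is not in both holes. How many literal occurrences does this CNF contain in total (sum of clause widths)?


functional-PHP(16,6): 16 pigeons, 6 holes, 16*6 = 96 variables.
- pigeon clauses: one per pigeon -> 16 clauses of width 6 -> 96 literals
- hole clauses: 6 holes * C(16,2) = 6 * 120 -> 720 clauses of width 2 -> 1440 literals
- functional clauses: 16 pigeons * C(6,2) = 16 * 15 -> 240 clauses of width 2 -> 480 literals
Total literal occurrences = 96 + 1440 + 480 = 2016

2016


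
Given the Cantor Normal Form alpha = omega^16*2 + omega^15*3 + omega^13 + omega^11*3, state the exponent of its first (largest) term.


CNF: omega^16*2 + omega^15*3 + omega^13 + omega^11*3
The leading term is omega^16*2, which has exponent 16.

16


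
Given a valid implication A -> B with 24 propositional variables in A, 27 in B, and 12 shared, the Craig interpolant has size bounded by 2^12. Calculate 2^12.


Shared atoms = 12
Craig interpolant size bound = 2^12
= 4096

4096


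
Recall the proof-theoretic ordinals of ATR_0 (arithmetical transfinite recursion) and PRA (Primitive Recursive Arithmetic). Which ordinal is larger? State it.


Proof-theoretic ordinal of ATR_0 (arithmetical transfinite recursion): Gamma_0
Proof-theoretic ordinal of PRA (Primitive Recursive Arithmetic): omega^omega
Comparing: omega^omega < Gamma_0.
The larger ordinal is Gamma_0 (from ATR_0 (arithmetical transfinite recursion)).

Gamma_0


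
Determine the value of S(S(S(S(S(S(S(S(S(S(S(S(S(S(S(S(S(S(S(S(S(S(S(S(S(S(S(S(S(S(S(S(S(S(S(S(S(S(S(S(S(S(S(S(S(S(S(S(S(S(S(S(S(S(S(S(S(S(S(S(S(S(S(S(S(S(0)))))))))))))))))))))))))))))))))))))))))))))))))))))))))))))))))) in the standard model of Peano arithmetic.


Counting successors applied to 0:
66 applications of S to 0 = 66

66


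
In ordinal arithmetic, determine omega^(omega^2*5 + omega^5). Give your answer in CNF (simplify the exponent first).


omega^(omega^2*5 + omega^5):
In ordinal addition a term is absorbed by a following term of strictly larger exponent: 2 < 5, so omega^2*5 + omega^5 = omega^5.
omega raised to a CNF ordinal is a single CNF term: Result = omega^(omega^5)

omega^(omega^5)


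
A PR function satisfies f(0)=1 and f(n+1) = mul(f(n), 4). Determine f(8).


f(0) = 1
f(1) = mul(f(0), 4) = mul(1, 4) = 4
f(2) = mul(f(1), 4) = mul(4, 4) = 16
f(3) = mul(f(2), 4) = mul(16, 4) = 64
f(4) = mul(f(3), 4) = mul(64, 4) = 256
f(5) = mul(f(4), 4) = mul(256, 4) = 1024
f(6) = mul(f(5), 4) = mul(1024, 4) = 4096
f(7) = mul(f(6), 4) = mul(4096, 4) = 16384
f(8) = mul(f(7), 4) = mul(16384, 4) = 65536


65536


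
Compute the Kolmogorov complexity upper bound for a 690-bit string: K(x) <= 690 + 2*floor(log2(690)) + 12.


floor(log2(690)) = 9
2 * 9 = 18
K(x) <= 690 + 18 + 12 = 720

720


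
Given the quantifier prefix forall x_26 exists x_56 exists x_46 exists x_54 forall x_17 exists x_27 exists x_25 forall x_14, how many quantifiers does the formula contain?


Quantifier prefix has 8 quantifier symbols.
Quantifier depth = 8

8


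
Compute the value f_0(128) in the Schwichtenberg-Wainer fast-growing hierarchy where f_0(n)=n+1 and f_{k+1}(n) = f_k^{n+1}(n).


f_0(128) = 128 + 1 = 129

129


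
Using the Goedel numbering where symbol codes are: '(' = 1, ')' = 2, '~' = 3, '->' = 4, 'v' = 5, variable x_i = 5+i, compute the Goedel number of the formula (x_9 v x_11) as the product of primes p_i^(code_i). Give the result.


Formula: (x_9 v x_11)
Symbol codes: [1, 14, 5, 16, 2]
Primes: [2, 3, 5, 7, 11]
p_1^1 = 2^1 = 2
p_2^14 = 3^14 = 4782969
p_3^5 = 5^5 = 3125
p_4^16 = 7^16 = 33232930569601
p_5^2 = 11^2 = 121
Product = 120207507999500156060306250

120207507999500156060306250


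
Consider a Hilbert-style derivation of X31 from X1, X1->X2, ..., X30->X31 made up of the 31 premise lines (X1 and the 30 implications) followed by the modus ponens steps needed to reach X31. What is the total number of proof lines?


We have 31 premise lines: X1 and 30 implications.
Each implication is detached once by MP, giving 30 MP lines.
31 premise lines + 30 MP lines = 61 total lines.

61


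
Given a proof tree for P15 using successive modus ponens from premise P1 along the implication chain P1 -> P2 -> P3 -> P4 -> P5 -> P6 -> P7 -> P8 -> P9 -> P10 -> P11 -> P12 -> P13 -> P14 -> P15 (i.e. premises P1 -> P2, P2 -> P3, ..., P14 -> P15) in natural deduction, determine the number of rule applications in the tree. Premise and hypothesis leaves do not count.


We have a chain: P1 -> P2 -> P3 -> P4 -> P5 -> P6 -> P7 -> P8 -> P9 -> P10 -> P11 -> P12 -> P13 -> P14 -> P15.
Each modus ponens application produces the next variable.
The chain has 15 propositions, so 15-1 = 14 modus ponens steps.
Total inference nodes = 14

14


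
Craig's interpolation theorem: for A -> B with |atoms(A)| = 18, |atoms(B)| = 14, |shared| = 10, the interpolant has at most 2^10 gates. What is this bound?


Shared atoms = 10
Craig interpolant size bound = 2^10
= 1024

1024


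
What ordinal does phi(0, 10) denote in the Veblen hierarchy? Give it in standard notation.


phi(0, 10):
phi(0, beta) = omega^beta by definition.
phi(0, 10) = omega^10

omega^10


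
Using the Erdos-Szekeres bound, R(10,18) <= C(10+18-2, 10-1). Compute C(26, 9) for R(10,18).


R(10,18) <= C(10+18-2, 10-1) = C(26, 9)
C(26, 9) = 26! / (9! * 17!)
= 3124550

3124550


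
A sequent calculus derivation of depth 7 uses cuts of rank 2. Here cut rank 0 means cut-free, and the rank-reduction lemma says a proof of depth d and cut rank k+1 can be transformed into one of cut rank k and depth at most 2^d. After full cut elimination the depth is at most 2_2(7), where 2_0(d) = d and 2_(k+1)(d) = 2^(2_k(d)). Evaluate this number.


Each rank reduction sends depth d to at most 2^d; cut rank r needs r reductions.
2_0(7) = 7
2_1(7) = 2^7 = 128
2_2(7) = 2^128 = 340282366920938463463374607431768211456
Cut-free depth bound = 340282366920938463463374607431768211456

340282366920938463463374607431768211456


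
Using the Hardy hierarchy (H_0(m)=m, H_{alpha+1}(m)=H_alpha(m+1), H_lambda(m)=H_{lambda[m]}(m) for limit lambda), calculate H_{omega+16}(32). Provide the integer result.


H_{omega+16}(32):
Unwind the 16 successor steps: H_{omega+16}(32) = H_omega(32+16) = H_omega(48).
H_omega(m) = H_m(m) = m + m = 2m.
Result = 2 * 48 = 96

96


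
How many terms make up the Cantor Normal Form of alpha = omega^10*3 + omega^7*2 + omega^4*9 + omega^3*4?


CNF: omega^10*3 + omega^7*2 + omega^4*9 + omega^3*4
Count the summands separated by '+':
  term 1: omega^10*3
  term 2: omega^7*2
  term 3: omega^4*9
  term 4: omega^3*4
Total terms = 4

4


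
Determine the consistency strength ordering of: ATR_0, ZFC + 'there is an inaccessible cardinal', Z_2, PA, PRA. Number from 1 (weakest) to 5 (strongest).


Ordering by consistency strength:
1. PRA
2. PA
3. ATR_0
4. Z_2
5. ZFC + 'there is an inaccessible cardinal'


ATR_0=3, ZFC + 'there is an inaccessible cardinal'=5, Z_2=4, PA=2, PRA=1


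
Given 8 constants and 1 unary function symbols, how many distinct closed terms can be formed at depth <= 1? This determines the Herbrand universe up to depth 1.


Herbrand terms by depth:
Depth 0: 8 constants
Depth 1: 8 new terms (running total: 16)
Total distinct ground terms = 16

16


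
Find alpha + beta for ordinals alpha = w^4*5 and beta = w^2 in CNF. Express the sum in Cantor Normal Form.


Ordinal addition w^4*5 + w^2:
Leading exponent of alpha (4) > leading exponent of beta (2).
Since alpha's term has higher exponent than beta's leading term,
the sum is simply alpha followed by beta.
Result = w^4*5 + w^2

w^4*5 + w^2


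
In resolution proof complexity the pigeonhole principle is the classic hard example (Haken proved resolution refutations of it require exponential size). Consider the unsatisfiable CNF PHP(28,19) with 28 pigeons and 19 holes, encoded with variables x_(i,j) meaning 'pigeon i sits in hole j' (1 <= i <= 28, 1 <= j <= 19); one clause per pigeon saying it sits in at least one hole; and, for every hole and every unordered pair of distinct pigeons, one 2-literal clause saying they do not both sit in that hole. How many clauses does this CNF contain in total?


PHP(28,19): 28 pigeons, 19 holes, 28*19 = 532 variables.
- pigeon clauses: one per pigeon -> 28 clauses
- hole clauses: 19 holes * C(28,2) = 19 * 378 -> 7182 clauses
Total clauses = 28 + 7182 = 7210

7210


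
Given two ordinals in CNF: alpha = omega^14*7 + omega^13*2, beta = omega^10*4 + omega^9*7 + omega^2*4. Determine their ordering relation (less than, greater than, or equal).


Compare term by term from highest exponent:
alpha = omega^14*7 + omega^13*2
beta = omega^10*4 + omega^9*7 + omega^2*4
Term 1: alpha has omega^14*7, beta has omega^10*4
Term 2: alpha has omega^13*2, beta has omega^9*7
Term 3: alpha has omega^0*0, beta has omega^2*4
Result: alpha > beta

alpha > beta


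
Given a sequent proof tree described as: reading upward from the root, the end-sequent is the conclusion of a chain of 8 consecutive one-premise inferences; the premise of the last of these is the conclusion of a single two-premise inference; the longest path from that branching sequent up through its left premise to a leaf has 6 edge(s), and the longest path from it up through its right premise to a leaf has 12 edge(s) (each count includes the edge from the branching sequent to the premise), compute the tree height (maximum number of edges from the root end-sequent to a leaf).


Longest path through the left premise: 6 edges (measured from the branching sequent)
Longest path through the right premise: 12 edges
Height of the subtree rooted at the branching sequent: max(6, 12) = 12
The branching sequent sits 8 edges above the root (the chain of one-premise inferences), so height = 12 + 8 = 20

20


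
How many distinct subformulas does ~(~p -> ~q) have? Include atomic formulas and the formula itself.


Formula: ~(~p -> ~q)
Subformulas found:
  1. q
  2. p
  3. ~p
  4. ~q
  5. (~p -> ~q)
  6. ~(~p -> ~q)
Total distinct subformulas = 6

6


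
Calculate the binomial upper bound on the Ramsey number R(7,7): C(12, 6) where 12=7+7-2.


R(7,7) <= C(7+7-2, 7-1) = C(12, 6)
C(12, 6) = 12! / (6! * 6!)
= 924

924


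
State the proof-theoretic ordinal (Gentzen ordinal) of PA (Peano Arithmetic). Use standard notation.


The proof-theoretic ordinal of PA (Peano Arithmetic) is a standard result in ordinal analysis.
This ordinal is the supremum of order types of primitive recursive well-orderings
that the theory can prove to be well-ordered.
For PA (Peano Arithmetic), the proof-theoretic ordinal is epsilon_0.

epsilon_0


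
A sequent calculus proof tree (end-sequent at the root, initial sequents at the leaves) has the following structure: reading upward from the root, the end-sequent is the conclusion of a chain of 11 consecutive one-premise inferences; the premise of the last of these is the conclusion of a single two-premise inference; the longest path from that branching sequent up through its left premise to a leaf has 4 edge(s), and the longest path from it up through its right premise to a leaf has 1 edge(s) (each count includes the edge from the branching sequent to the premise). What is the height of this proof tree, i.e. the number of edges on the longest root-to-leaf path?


Longest path through the left premise: 4 edges (measured from the branching sequent)
Longest path through the right premise: 1 edges
Height of the subtree rooted at the branching sequent: max(4, 1) = 4
The branching sequent sits 11 edges above the root (the chain of one-premise inferences), so height = 4 + 11 = 15

15
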